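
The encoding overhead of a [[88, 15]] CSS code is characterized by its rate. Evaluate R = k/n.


Code rate R = k/n
= 15/88
= 0.1705

0.1705


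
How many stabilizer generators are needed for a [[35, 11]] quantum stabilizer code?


For an [[n,k]] stabilizer code:
Number of stabilizer generators = n - k
= 35 - 11
= 24

24


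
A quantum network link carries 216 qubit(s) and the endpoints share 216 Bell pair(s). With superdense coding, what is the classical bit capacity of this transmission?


Superdense coding allows 2 classical bits per shared entangled pair.
216 pair(s) -> 2 * 216 = 432 classical bits

432


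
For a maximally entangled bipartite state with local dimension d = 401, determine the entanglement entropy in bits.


For a maximally entangled state in d x d:
S = log2(d) = log2(401)
= 8.6475

8.6475


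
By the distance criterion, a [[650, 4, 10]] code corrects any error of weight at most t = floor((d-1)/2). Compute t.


Code parameters: [[650, 4, 10]], distance d = 10.
Number of correctable errors = floor((d-1)/2)
= floor((10 - 1)/2)
= floor(9/2)
= 4

4


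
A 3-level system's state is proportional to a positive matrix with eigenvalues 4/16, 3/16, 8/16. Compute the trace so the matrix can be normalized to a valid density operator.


tr(M) = sum of eigenvalues
= 4/16 + 3/16 + 8/16
= 15/16
= 0.9375

0.9375


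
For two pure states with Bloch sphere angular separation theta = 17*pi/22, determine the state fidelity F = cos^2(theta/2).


For states separated by angle theta on Bloch sphere:
F = cos^2(theta/2)
theta = 17*pi/22 = 2.4276
theta/2 = 1.2138
cos(theta/2) = 0.3495
F = 0.1221

0.1221


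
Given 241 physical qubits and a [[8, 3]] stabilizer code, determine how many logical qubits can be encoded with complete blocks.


Each code block uses 8 physical qubits for 3 logical qubit(s).
Number of complete blocks = floor(241 / 8) = 30
Logical qubits = 30 * 3
= 90

90


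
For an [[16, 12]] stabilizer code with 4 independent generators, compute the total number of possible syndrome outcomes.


Each stabilizer generator gives a binary (+1 or -1) measurement outcome.
With 4 independent generators:
Total syndromes = 2^4
= 16

16


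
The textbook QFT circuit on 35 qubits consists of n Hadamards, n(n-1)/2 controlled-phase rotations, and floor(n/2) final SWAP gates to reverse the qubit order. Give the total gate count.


Hadamard gates: 35
Controlled rotations: n*(n-1)/2 = 35*34/2 = 595
SWAP gates: floor(n/2) = floor(35/2) = 17
Total = 35 + 595 + 17
= 647

647


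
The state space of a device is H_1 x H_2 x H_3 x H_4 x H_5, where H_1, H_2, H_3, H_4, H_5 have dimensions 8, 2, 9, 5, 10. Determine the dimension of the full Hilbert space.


dim(H_1 x H_2 x H_3 x H_4 x H_5) = 8 * 2 * 9 * 5 * 10
= 16 * 9 * 5 * 10
= 144 * 5 * 10
= 720 * 10
= 7200

7200


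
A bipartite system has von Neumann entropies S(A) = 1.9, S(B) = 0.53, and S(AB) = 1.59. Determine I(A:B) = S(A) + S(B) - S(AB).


I(A:B) = S(A) + S(B) - S(AB)
= 1.9 + 0.53 - 1.59
= 0.8400

0.8400


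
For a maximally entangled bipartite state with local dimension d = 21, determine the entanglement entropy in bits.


For a maximally entangled state in d x d:
S = log2(d) = log2(21)
= 4.3923

4.3923


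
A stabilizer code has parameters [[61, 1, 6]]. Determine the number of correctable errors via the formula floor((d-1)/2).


Code parameters: [[61, 1, 6]], distance d = 6.
Number of correctable errors = floor((d-1)/2)
= floor((6 - 1)/2)
= floor(5/2)
= 2

2


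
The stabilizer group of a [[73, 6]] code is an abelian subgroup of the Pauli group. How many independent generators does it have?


For an [[n,k]] stabilizer code:
Number of stabilizer generators = n - k
= 73 - 6
= 67

67


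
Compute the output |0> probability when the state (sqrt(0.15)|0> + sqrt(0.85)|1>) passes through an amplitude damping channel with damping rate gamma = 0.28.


For amplitude damping with parameter gamma on state sqrt(a)|0> + sqrt(b)|1>:
alpha^2 = 0.15, beta^2 = 0.85
P(|0>) = alpha^2 + gamma * beta^2
= 0.15 + 0.28 * 0.85
= 0.15 + 0.2380
= 0.3880

0.3880


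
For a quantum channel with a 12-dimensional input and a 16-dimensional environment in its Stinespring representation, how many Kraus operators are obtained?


Tracing out the environment in an orthonormal basis {|i>_E} gives Kraus operators K_i = <i|_E U |0>_E.
Number of Kraus operators = dim(H_env) = d_env
= 16

16


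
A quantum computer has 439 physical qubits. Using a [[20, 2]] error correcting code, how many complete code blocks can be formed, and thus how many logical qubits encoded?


Each code block uses 20 physical qubits for 2 logical qubit(s).
Number of complete blocks = floor(439 / 20) = 21
Logical qubits = 21 * 2
= 42

42


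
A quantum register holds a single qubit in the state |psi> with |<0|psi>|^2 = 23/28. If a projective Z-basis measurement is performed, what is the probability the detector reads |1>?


|alpha|^2 = 23/28 = 0.8214
|beta|^2 = 1 - 23/28 = 5/28 = 0.1786
P(|1>) = |beta|^2 = 0.1786

0.1786


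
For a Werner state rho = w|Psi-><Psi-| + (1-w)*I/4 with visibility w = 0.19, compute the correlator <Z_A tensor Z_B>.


|Psi-> = (|01> - |10>)/sqrt(2)
For the pure Bell state, <Z_A Z_B> = -1 (Bell-state Pauli correlator).
The maximally-mixed part I/4 has tr(I/4 * P tensor P) = 0 for any traceless Pauli P.
So <Z_A Z_B>_rho = w * (-1) + (1 - w) * 0
= 0.19 * (-1)
= -0.1900

-0.1900


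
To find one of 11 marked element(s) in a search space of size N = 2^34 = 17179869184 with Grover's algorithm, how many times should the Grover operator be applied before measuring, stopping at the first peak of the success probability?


After j Grover iterations the success probability is P(j) = sin^2((2j+1)*theta), where sin(theta) = sqrt(k/N).
N = 2^34 = 17179869184, k = 11
sin(theta) = sqrt(k/N) = 2.530383904e-05
theta = arcsin(sqrt(k/N)) = 2.530383904e-05 rad
P(j) reaches its first maximum when (2j+1)*theta is as close as possible to pi/2, i.e. j = round(pi/(4*theta) - 1/2).
pi/(4*theta) - 1/2 = 31038.1958
(For comparison, the common estimate pi/4 * sqrt(N/k) = 31038.6958; the exact maximiser is used here.)
Optimal iterations = 31038

31038


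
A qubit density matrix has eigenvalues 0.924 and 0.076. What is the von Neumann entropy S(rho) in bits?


S = -p*log2(p) - (1-p)*log2(1-p)
p = 0.9240, 1-p = 0.0760
= -0.9240 * log2(0.9240) - 0.0760 * log2(0.0760)
= -(-0.1054) - (-0.2826)
= 0.3879

0.3879


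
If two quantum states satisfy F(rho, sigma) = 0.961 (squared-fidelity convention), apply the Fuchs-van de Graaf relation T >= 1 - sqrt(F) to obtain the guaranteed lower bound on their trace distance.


Fuchs-van de Graaf (squared-fidelity convention): 1 - sqrt(F) <= T <= sqrt(1 - F).
Lower bound: T >= 1 - sqrt(F)
sqrt(F) = sqrt(0.961) = 0.9803
T >= 1 - 0.9803
T >= 0.0197

0.0197


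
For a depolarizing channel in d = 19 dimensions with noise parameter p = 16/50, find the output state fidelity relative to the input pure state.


F = (1-p) + p/d
= (1 - 0.3200) + 0.3200/19
= 0.6800 + 0.0168
= 0.6968

0.6968


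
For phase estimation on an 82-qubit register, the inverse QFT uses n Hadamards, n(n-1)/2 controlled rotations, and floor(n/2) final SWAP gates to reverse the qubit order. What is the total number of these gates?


Hadamard gates: 82
Controlled rotations: n*(n-1)/2 = 82*81/2 = 3321
SWAP gates: floor(n/2) = floor(82/2) = 41
Total = 82 + 3321 + 41
= 3444

3444


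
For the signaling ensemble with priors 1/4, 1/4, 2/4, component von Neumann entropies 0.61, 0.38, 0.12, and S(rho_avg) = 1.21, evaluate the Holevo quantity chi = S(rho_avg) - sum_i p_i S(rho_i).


chi = S(rho) - sum_i p_i * S(rho_i)
Weighted entropy = 1/4 * 0.61 + 1/4 * 0.38 + 2/4 * 0.12
= 0.3075
chi = 1.21 - 0.3075
= 0.9025

0.9025


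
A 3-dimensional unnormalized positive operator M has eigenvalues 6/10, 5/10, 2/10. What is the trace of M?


tr(M) = sum of eigenvalues
= 6/10 + 5/10 + 2/10
= 13/10
= 1.3000

1.3000


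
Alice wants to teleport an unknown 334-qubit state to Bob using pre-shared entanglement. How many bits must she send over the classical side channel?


Quantum teleportation requires 2 classical bits per qubit teleported.
334 qubit(s) -> 2 * 334 = 668 classical bits

668


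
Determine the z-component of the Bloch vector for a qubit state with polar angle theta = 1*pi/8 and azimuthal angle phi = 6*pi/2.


theta = 0.3927, phi = 9.4248
r_z = cos(theta) = 0.9239

0.9239


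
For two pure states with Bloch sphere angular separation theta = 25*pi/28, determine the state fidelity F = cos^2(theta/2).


For states separated by angle theta on Bloch sphere:
F = cos^2(theta/2)
theta = 25*pi/28 = 2.8050
theta/2 = 1.4025
cos(theta/2) = 0.1675
F = 0.0281

0.0281


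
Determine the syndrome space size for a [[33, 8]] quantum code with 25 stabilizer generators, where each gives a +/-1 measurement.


Each stabilizer generator gives a binary (+1 or -1) measurement outcome.
With 25 independent generators:
Total syndromes = 2^25
= 33554432

33554432


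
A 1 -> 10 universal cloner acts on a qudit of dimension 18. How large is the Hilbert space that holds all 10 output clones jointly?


Output space = H^(tensor 10) where dim(H) = 18
dim = 18^10
= 324 (after 2 factors)
= 5832 (after 3 factors)
= 104976 (after 4 factors)
= 1889568 (after 5 factors)
= 34012224 (after 6 factors)
= 612220032 (after 7 factors)
= 11019960576 (after 8 factors)
= 198359290368 (after 9 factors)
= 3570467226624 (after 10 factors)
= 3570467226624

3570467226624


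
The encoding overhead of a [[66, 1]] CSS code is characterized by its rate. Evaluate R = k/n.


Code rate R = k/n
= 1/66
= 0.0152

0.0152


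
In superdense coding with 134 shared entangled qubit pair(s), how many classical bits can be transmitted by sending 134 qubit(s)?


Superdense coding allows 2 classical bits per shared entangled pair.
134 pair(s) -> 2 * 134 = 268 classical bits

268


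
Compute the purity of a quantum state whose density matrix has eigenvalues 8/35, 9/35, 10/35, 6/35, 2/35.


tr(rho^2) = sum of eigenvalues squared
= (8/35)^2 + (9/35)^2 + (10/35)^2 + (6/35)^2 + (2/35)^2
= (64 + 81 + 100 + 36 + 4) / 1225
= 285/1225
= 0.2327

0.2327


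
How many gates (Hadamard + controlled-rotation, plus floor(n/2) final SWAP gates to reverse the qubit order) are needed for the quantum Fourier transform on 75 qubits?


Hadamard gates: 75
Controlled rotations: n*(n-1)/2 = 75*74/2 = 2775
SWAP gates: floor(n/2) = floor(75/2) = 37
Total = 75 + 2775 + 37
= 2887

2887


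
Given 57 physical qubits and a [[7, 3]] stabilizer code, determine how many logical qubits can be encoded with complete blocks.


Each code block uses 7 physical qubits for 3 logical qubit(s).
Number of complete blocks = floor(57 / 7) = 8
Logical qubits = 8 * 3
= 24

24


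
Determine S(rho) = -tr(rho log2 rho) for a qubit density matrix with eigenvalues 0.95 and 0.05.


S = -p*log2(p) - (1-p)*log2(1-p)
p = 0.9500, 1-p = 0.0500
= -0.9500 * log2(0.9500) - 0.0500 * log2(0.0500)
= -(-0.0703) - (-0.2161)
= 0.2864

0.2864


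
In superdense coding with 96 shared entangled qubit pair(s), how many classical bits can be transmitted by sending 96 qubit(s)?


Superdense coding allows 2 classical bits per shared entangled pair.
96 pair(s) -> 2 * 96 = 192 classical bits

192


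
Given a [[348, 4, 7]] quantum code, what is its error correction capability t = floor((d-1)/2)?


Code parameters: [[348, 4, 7]], distance d = 7.
Number of correctable errors = floor((d-1)/2)
= floor((7 - 1)/2)
= floor(6/2)
= 3

3


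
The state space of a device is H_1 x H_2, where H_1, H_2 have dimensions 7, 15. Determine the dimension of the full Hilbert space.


dim(H_1 x H_2) = 7 * 15
= 105

105


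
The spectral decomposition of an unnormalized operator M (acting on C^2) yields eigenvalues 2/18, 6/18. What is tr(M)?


tr(M) = sum of eigenvalues
= 2/18 + 6/18
= 8/18
= 0.4444

0.4444


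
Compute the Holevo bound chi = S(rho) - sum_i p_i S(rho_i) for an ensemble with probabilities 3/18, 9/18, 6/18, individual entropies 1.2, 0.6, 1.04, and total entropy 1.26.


chi = S(rho) - sum_i p_i * S(rho_i)
Weighted entropy = 3/18 * 1.2 + 9/18 * 0.6 + 6/18 * 1.04
= 0.8467
chi = 1.26 - 0.8467
= 0.4133

0.4133


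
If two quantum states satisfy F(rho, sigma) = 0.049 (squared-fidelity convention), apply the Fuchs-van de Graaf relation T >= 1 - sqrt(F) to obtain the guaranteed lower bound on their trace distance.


Fuchs-van de Graaf (squared-fidelity convention): 1 - sqrt(F) <= T <= sqrt(1 - F).
Lower bound: T >= 1 - sqrt(F)
sqrt(F) = sqrt(0.049) = 0.2214
T >= 1 - 0.2214
T >= 0.7786

0.7786


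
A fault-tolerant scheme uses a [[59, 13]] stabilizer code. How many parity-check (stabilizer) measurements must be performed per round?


For an [[n,k]] stabilizer code:
Number of stabilizer generators = n - k
= 59 - 13
= 46

46


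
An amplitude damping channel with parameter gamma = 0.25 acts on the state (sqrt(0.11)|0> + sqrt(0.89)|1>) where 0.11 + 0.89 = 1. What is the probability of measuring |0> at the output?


For amplitude damping with parameter gamma on state sqrt(a)|0> + sqrt(b)|1>:
alpha^2 = 0.11, beta^2 = 0.89
P(|0>) = alpha^2 + gamma * beta^2
= 0.11 + 0.25 * 0.89
= 0.11 + 0.2225
= 0.3325

0.3325


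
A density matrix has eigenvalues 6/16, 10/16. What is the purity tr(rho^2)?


tr(rho^2) = sum of eigenvalues squared
= (6/16)^2 + (10/16)^2
= (36 + 100) / 256
= 136/256
= 0.5312

0.5312


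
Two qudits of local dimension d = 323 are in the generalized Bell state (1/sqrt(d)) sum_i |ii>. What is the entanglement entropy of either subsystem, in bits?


For a maximally entangled state in d x d:
S = log2(d) = log2(323)
= 8.3354

8.3354


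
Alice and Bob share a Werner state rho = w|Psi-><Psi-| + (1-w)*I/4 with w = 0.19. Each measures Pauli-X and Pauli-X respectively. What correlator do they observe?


|Psi-> = (|01> - |10>)/sqrt(2)
For the pure Bell state, <X_A X_B> = -1 (Bell-state Pauli correlator).
The maximally-mixed part I/4 has tr(I/4 * P tensor P) = 0 for any traceless Pauli P.
So <X_A X_B>_rho = w * (-1) + (1 - w) * 0
= 0.19 * (-1)
= -0.1900

-0.1900


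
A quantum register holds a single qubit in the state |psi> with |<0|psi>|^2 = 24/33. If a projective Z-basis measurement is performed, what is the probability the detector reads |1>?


|alpha|^2 = 24/33 = 0.7273
|beta|^2 = 1 - 24/33 = 9/33 = 0.2727
P(|1>) = |beta|^2 = 0.2727

0.2727


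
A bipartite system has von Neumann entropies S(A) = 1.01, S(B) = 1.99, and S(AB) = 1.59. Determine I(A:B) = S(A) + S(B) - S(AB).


I(A:B) = S(A) + S(B) - S(AB)
= 1.01 + 1.99 - 1.59
= 1.4100

1.4100


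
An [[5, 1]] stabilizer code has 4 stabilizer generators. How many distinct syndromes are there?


Each stabilizer generator gives a binary (+1 or -1) measurement outcome.
With 4 independent generators:
Total syndromes = 2^4
= 16

16


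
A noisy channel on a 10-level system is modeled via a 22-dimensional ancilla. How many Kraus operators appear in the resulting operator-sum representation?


Tracing out the environment in an orthonormal basis {|i>_E} gives Kraus operators K_i = <i|_E U |0>_E.
Number of Kraus operators = dim(H_env) = d_env
= 22

22


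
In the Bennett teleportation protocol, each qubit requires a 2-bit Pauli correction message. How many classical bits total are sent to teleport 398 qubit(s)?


Quantum teleportation requires 2 classical bits per qubit teleported.
398 qubit(s) -> 2 * 398 = 796 classical bits

796


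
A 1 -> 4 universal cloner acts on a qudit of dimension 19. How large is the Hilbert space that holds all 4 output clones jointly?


Output space = H^(tensor 4) where dim(H) = 19
dim = 19^4
= 361 (after 2 factors)
= 6859 (after 3 factors)
= 130321 (after 4 factors)
= 130321

130321


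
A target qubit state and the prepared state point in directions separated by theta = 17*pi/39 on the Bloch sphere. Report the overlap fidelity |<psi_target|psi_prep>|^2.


For states separated by angle theta on Bloch sphere:
F = cos^2(theta/2)
theta = 17*pi/39 = 1.3694
theta/2 = 0.6847
cos(theta/2) = 0.7746
F = 0.6000

0.6000


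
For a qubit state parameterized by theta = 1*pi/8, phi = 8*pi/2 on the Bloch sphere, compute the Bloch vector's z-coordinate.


theta = 0.3927, phi = 12.5664
r_z = cos(theta) = 0.9239

0.9239


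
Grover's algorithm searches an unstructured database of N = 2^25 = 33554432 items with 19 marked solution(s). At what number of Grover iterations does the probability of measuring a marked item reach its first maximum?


After j Grover iterations the success probability is P(j) = sin^2((2j+1)*theta), where sin(theta) = sqrt(k/N).
N = 2^25 = 33554432, k = 19
sin(theta) = sqrt(k/N) = 0.0007524919437
theta = arcsin(sqrt(k/N)) = 0.0007524920147 rad
P(j) reaches its first maximum when (2j+1)*theta is as close as possible to pi/2, i.e. j = round(pi/(4*theta) - 1/2).
pi/(4*theta) - 1/2 = 1043.2296
(For comparison, the common estimate pi/4 * sqrt(N/k) = 1043.7297; the exact maximiser is used here.)
Optimal iterations = 1043

1043


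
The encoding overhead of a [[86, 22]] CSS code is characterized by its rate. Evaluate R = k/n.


Code rate R = k/n
= 22/86
= 0.2558

0.2558


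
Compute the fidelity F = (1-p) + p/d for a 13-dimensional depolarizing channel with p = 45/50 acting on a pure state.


F = (1-p) + p/d
= (1 - 0.9000) + 0.9000/13
= 0.1000 + 0.0692
= 0.1692

0.1692


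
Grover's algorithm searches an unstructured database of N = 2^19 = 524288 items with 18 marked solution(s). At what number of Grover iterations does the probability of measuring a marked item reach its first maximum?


After j Grover iterations the success probability is P(j) = sin^2((2j+1)*theta), where sin(theta) = sqrt(k/N).
N = 2^19 = 524288, k = 18
sin(theta) = sqrt(k/N) = 0.005859375
theta = arcsin(sqrt(k/N)) = 0.005859408528 rad
P(j) reaches its first maximum when (2j+1)*theta is as close as possible to pi/2, i.e. j = round(pi/(4*theta) - 1/2).
pi/(4*theta) - 1/2 = 133.5405
(For comparison, the common estimate pi/4 * sqrt(N/k) = 134.0413; the exact maximiser is used here.)
Optimal iterations = 134

134


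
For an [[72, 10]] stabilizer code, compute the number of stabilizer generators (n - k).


For an [[n,k]] stabilizer code:
Number of stabilizer generators = n - k
= 72 - 10
= 62

62


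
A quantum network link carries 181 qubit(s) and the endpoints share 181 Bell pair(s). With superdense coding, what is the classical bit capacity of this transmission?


Superdense coding allows 2 classical bits per shared entangled pair.
181 pair(s) -> 2 * 181 = 362 classical bits

362


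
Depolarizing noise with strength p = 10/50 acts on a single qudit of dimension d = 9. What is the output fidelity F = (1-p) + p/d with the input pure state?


F = (1-p) + p/d
= (1 - 0.2000) + 0.2000/9
= 0.8000 + 0.0222
= 0.8222

0.8222


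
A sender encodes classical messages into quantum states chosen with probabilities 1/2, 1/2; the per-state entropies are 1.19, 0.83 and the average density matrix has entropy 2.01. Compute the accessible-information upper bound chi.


chi = S(rho) - sum_i p_i * S(rho_i)
Weighted entropy = 1/2 * 1.19 + 1/2 * 0.83
= 1.0100
chi = 2.01 - 1.0100
= 1.0000

1.0000


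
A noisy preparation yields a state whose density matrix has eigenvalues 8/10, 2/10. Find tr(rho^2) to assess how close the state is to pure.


tr(rho^2) = sum of eigenvalues squared
= (8/10)^2 + (2/10)^2
= (64 + 4) / 100
= 68/100
= 0.6800

0.6800


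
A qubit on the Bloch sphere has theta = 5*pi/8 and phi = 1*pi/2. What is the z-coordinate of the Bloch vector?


theta = 1.9635, phi = 1.5708
r_z = cos(theta) = -0.3827

-0.3827


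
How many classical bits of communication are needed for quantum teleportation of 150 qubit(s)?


Quantum teleportation requires 2 classical bits per qubit teleported.
150 qubit(s) -> 2 * 150 = 300 classical bits

300


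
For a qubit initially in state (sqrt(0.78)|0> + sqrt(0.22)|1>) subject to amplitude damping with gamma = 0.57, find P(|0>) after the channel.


For amplitude damping with parameter gamma on state sqrt(a)|0> + sqrt(b)|1>:
alpha^2 = 0.78, beta^2 = 0.22
P(|0>) = alpha^2 + gamma * beta^2
= 0.78 + 0.57 * 0.22
= 0.78 + 0.1254
= 0.9054

0.9054


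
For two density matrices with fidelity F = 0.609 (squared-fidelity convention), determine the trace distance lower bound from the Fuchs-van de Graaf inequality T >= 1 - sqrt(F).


Fuchs-van de Graaf (squared-fidelity convention): 1 - sqrt(F) <= T <= sqrt(1 - F).
Lower bound: T >= 1 - sqrt(F)
sqrt(F) = sqrt(0.609) = 0.7804
T >= 1 - 0.7804
T >= 0.2196

0.2196


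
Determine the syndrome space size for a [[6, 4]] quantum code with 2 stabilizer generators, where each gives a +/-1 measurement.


Each stabilizer generator gives a binary (+1 or -1) measurement outcome.
With 2 independent generators:
Total syndromes = 2^2
= 4

4


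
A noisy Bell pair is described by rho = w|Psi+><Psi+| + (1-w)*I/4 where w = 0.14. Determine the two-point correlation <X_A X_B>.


|Psi+> = (|01> + |10>)/sqrt(2)
For the pure Bell state, <X_A X_B> = +1 (Bell-state Pauli correlator).
The maximally-mixed part I/4 has tr(I/4 * P tensor P) = 0 for any traceless Pauli P.
So <X_A X_B>_rho = w * (+1) + (1 - w) * 0
= 0.14 * (+1)
= 0.1400

0.1400


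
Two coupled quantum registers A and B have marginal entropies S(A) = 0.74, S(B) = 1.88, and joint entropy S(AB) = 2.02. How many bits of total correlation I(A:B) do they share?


I(A:B) = S(A) + S(B) - S(AB)
= 0.74 + 1.88 - 2.02
= 0.6000

0.6000


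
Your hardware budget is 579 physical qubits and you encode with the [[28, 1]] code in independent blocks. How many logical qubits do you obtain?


Each code block uses 28 physical qubits for 1 logical qubit(s).
Number of complete blocks = floor(579 / 28) = 20
Logical qubits = 20 * 1
= 20

20


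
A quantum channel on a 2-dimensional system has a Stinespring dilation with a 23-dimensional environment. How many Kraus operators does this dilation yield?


Tracing out the environment in an orthonormal basis {|i>_E} gives Kraus operators K_i = <i|_E U |0>_E.
Number of Kraus operators = dim(H_env) = d_env
= 23

23


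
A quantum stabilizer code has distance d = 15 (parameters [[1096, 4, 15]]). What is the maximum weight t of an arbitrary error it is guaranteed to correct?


Code parameters: [[1096, 4, 15]], distance d = 15.
Number of correctable errors = floor((d-1)/2)
= floor((15 - 1)/2)
= floor(14/2)
= 7

7


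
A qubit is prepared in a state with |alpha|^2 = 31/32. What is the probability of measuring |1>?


|alpha|^2 = 31/32 = 0.9688
|beta|^2 = 1 - 31/32 = 1/32 = 0.0312
P(|1>) = |beta|^2 = 0.0312

0.0312


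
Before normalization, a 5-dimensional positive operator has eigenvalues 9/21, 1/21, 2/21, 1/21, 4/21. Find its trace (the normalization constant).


tr(M) = sum of eigenvalues
= 9/21 + 1/21 + 2/21 + 1/21 + 4/21
= 17/21
= 0.8095

0.8095


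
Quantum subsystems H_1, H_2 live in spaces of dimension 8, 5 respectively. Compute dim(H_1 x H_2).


dim(H_1 x H_2) = 8 * 5
= 40

40


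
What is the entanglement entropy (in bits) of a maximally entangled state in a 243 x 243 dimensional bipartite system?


For a maximally entangled state in d x d:
S = log2(d) = log2(243)
= 7.9248

7.9248


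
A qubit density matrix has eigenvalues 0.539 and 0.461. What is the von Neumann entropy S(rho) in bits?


S = -p*log2(p) - (1-p)*log2(1-p)
p = 0.5390, 1-p = 0.4610
= -0.5390 * log2(0.5390) - 0.4610 * log2(0.4610)
= -(-0.4806) - (-0.5150)
= 0.9956

0.9956


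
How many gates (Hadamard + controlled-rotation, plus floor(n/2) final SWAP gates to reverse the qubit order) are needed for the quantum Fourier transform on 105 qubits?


Hadamard gates: 105
Controlled rotations: n*(n-1)/2 = 105*104/2 = 5460
SWAP gates: floor(n/2) = floor(105/2) = 52
Total = 105 + 5460 + 52
= 5617

5617


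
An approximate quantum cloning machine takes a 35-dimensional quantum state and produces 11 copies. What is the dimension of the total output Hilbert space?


Output space = H^(tensor 11) where dim(H) = 35
dim = 35^11
= 1225 (after 2 factors)
= 42875 (after 3 factors)
= 1500625 (after 4 factors)
= 52521875 (after 5 factors)
= 1838265625 (after 6 factors)
= 64339296875 (after 7 factors)
= 2251875390625 (after 8 factors)
= 78815638671875 (after 9 factors)
= 2758547353515625 (after 10 factors)
= 96549157373046875 (after 11 factors)
= 96549157373046875

96549157373046875


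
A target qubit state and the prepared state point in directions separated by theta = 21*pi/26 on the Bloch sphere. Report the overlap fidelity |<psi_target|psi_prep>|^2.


For states separated by angle theta on Bloch sphere:
F = cos^2(theta/2)
theta = 21*pi/26 = 2.5374
theta/2 = 1.2687
cos(theta/2) = 0.2975
F = 0.0885

0.0885


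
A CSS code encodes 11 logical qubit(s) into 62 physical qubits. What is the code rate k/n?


Code rate R = k/n
= 11/62
= 0.1774

0.1774


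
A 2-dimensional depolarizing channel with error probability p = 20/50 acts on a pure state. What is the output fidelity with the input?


F = (1-p) + p/d
= (1 - 0.4000) + 0.4000/2
= 0.6000 + 0.2000
= 0.8000

0.8000


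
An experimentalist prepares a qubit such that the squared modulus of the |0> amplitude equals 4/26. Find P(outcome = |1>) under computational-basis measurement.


|alpha|^2 = 4/26 = 0.1538
|beta|^2 = 1 - 4/26 = 22/26 = 0.8462
P(|1>) = |beta|^2 = 0.8462

0.8462


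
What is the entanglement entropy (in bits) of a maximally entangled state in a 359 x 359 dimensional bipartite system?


For a maximally entangled state in d x d:
S = log2(d) = log2(359)
= 8.4878

8.4878


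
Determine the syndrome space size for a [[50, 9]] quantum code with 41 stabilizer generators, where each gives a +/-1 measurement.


Each stabilizer generator gives a binary (+1 or -1) measurement outcome.
With 41 independent generators:
Total syndromes = 2^41
= 2199023255552

2199023255552


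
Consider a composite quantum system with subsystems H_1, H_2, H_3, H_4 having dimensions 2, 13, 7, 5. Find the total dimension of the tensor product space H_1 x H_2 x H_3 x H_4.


dim(H_1 x H_2 x H_3 x H_4) = 2 * 13 * 7 * 5
= 26 * 7 * 5
= 182 * 5
= 910

910


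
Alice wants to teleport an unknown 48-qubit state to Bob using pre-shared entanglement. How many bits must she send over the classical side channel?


Quantum teleportation requires 2 classical bits per qubit teleported.
48 qubit(s) -> 2 * 48 = 96 classical bits

96


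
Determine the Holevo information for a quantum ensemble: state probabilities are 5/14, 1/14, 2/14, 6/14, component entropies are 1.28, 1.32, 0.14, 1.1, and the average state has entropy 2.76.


chi = S(rho) - sum_i p_i * S(rho_i)
Weighted entropy = 5/14 * 1.28 + 1/14 * 1.32 + 2/14 * 0.14 + 6/14 * 1.1
= 1.0429
chi = 2.76 - 1.0429
= 1.7171

1.7171


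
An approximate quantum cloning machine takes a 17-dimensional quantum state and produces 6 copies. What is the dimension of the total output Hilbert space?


Output space = H^(tensor 6) where dim(H) = 17
dim = 17^6
= 289 (after 2 factors)
= 4913 (after 3 factors)
= 83521 (after 4 factors)
= 1419857 (after 5 factors)
= 24137569 (after 6 factors)
= 24137569

24137569


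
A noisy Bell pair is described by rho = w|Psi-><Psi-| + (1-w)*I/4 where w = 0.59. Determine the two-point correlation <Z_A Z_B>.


|Psi-> = (|01> - |10>)/sqrt(2)
For the pure Bell state, <Z_A Z_B> = -1 (Bell-state Pauli correlator).
The maximally-mixed part I/4 has tr(I/4 * P tensor P) = 0 for any traceless Pauli P.
So <Z_A Z_B>_rho = w * (-1) + (1 - w) * 0
= 0.59 * (-1)
= -0.5900

-0.5900


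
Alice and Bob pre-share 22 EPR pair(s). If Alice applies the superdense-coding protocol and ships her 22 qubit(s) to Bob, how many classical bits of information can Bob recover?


Superdense coding allows 2 classical bits per shared entangled pair.
22 pair(s) -> 2 * 22 = 44 classical bits

44


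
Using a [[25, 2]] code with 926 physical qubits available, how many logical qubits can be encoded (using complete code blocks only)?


Each code block uses 25 physical qubits for 2 logical qubit(s).
Number of complete blocks = floor(926 / 25) = 37
Logical qubits = 37 * 2
= 74

74


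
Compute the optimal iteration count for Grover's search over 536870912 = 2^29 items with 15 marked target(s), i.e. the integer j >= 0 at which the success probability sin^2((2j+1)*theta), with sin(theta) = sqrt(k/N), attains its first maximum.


After j Grover iterations the success probability is P(j) = sin^2((2j+1)*theta), where sin(theta) = sqrt(k/N).
N = 2^29 = 536870912, k = 15
sin(theta) = sqrt(k/N) = 0.0001671516594
theta = arcsin(sqrt(k/N)) = 0.0001671516602 rad
P(j) reaches its first maximum when (2j+1)*theta is as close as possible to pi/2, i.e. j = round(pi/(4*theta) - 1/2).
pi/(4*theta) - 1/2 = 4698.2159
(For comparison, the common estimate pi/4 * sqrt(N/k) = 4698.7159; the exact maximiser is used here.)
Optimal iterations = 4698

4698


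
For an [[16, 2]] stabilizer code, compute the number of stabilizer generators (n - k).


For an [[n,k]] stabilizer code:
Number of stabilizer generators = n - k
= 16 - 2
= 14

14


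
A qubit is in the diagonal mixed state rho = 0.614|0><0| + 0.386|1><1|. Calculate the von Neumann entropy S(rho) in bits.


S = -p*log2(p) - (1-p)*log2(1-p)
p = 0.6140, 1-p = 0.3860
= -0.6140 * log2(0.6140) - 0.3860 * log2(0.3860)
= -(-0.4321) - (-0.5301)
= 0.9622

0.9622


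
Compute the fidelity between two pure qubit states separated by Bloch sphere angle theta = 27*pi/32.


For states separated by angle theta on Bloch sphere:
F = cos^2(theta/2)
theta = 27*pi/32 = 2.6507
theta/2 = 1.3254
cos(theta/2) = 0.2430
F = 0.0590

0.0590


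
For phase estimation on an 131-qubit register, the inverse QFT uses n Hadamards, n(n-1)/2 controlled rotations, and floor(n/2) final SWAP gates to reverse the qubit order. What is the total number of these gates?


Hadamard gates: 131
Controlled rotations: n*(n-1)/2 = 131*130/2 = 8515
SWAP gates: floor(n/2) = floor(131/2) = 65
Total = 131 + 8515 + 65
= 8711

8711


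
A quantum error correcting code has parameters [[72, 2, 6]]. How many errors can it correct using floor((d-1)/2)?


Code parameters: [[72, 2, 6]], distance d = 6.
Number of correctable errors = floor((d-1)/2)
= floor((6 - 1)/2)
= floor(5/2)
= 2

2


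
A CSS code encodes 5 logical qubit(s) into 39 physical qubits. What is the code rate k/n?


Code rate R = k/n
= 5/39
= 0.1282

0.1282


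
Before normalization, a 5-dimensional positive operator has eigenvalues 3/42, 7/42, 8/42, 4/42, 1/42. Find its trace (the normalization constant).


tr(M) = sum of eigenvalues
= 3/42 + 7/42 + 8/42 + 4/42 + 1/42
= 23/42
= 0.5476

0.5476


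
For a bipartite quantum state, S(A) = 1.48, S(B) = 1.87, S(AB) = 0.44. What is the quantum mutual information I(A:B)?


I(A:B) = S(A) + S(B) - S(AB)
= 1.48 + 1.87 - 0.44
= 2.9100

2.9100


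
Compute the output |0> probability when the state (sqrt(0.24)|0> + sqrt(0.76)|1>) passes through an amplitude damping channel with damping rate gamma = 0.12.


For amplitude damping with parameter gamma on state sqrt(a)|0> + sqrt(b)|1>:
alpha^2 = 0.24, beta^2 = 0.76
P(|0>) = alpha^2 + gamma * beta^2
= 0.24 + 0.12 * 0.76
= 0.24 + 0.0912
= 0.3312

0.3312


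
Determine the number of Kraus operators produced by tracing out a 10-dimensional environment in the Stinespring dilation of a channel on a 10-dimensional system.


Tracing out the environment in an orthonormal basis {|i>_E} gives Kraus operators K_i = <i|_E U |0>_E.
Number of Kraus operators = dim(H_env) = d_env
= 10

10


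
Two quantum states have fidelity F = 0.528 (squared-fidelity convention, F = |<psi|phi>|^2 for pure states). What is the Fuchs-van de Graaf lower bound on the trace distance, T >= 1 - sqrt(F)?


Fuchs-van de Graaf (squared-fidelity convention): 1 - sqrt(F) <= T <= sqrt(1 - F).
Lower bound: T >= 1 - sqrt(F)
sqrt(F) = sqrt(0.528) = 0.7266
T >= 1 - 0.7266
T >= 0.2734

0.2734


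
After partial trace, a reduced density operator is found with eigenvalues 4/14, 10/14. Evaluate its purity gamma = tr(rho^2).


tr(rho^2) = sum of eigenvalues squared
= (4/14)^2 + (10/14)^2
= (16 + 100) / 196
= 116/196
= 0.5918

0.5918


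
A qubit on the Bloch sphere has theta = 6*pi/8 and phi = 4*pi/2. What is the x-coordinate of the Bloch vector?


theta = 2.3562, phi = 6.2832
r_x = sin(theta)*cos(phi) = 0.7071 * 1.0000
r_x = 0.7071

0.7071


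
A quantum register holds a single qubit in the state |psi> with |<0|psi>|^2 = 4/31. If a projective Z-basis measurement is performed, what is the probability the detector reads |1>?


|alpha|^2 = 4/31 = 0.1290
|beta|^2 = 1 - 4/31 = 27/31 = 0.8710
P(|1>) = |beta|^2 = 0.8710

0.8710


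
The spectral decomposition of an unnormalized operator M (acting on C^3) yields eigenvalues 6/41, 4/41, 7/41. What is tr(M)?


tr(M) = sum of eigenvalues
= 6/41 + 4/41 + 7/41
= 17/41
= 0.4146

0.4146


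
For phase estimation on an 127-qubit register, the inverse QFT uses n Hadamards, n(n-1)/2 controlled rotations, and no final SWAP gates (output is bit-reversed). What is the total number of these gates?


Hadamard gates: 127
Controlled rotations: n*(n-1)/2 = 127*126/2 = 8001
SWAP gates: 0 (omitted)
Total = 127 + 8001
= 8128

8128


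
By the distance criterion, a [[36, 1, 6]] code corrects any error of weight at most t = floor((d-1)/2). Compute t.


Code parameters: [[36, 1, 6]], distance d = 6.
Number of correctable errors = floor((d-1)/2)
= floor((6 - 1)/2)
= floor(5/2)
= 2

2


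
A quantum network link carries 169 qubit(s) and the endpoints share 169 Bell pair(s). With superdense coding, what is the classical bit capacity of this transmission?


Superdense coding allows 2 classical bits per shared entangled pair.
169 pair(s) -> 2 * 169 = 338 classical bits

338


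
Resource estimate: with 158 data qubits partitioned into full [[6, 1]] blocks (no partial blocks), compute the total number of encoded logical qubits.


Each code block uses 6 physical qubits for 1 logical qubit(s).
Number of complete blocks = floor(158 / 6) = 26
Logical qubits = 26 * 1
= 26

26


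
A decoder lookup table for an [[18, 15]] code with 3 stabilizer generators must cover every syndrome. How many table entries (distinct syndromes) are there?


Each stabilizer generator gives a binary (+1 or -1) measurement outcome.
With 3 independent generators:
Total syndromes = 2^3
= 8

8


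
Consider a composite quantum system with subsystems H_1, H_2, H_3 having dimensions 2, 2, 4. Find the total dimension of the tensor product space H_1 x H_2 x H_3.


dim(H_1 x H_2 x H_3) = 2 * 2 * 4
= 4 * 4
= 16

16


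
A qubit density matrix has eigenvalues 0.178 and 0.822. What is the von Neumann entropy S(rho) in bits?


S = -p*log2(p) - (1-p)*log2(1-p)
p = 0.1780, 1-p = 0.8220
= -0.1780 * log2(0.1780) - 0.8220 * log2(0.8220)
= -(-0.4432) - (-0.2325)
= 0.6757

0.6757


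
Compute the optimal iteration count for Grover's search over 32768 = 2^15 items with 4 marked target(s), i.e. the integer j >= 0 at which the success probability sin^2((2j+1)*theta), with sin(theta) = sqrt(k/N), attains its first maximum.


After j Grover iterations the success probability is P(j) = sin^2((2j+1)*theta), where sin(theta) = sqrt(k/N).
N = 2^15 = 32768, k = 4
sin(theta) = sqrt(k/N) = 0.01104854346
theta = arcsin(sqrt(k/N)) = 0.01104876825 rad
P(j) reaches its first maximum when (2j+1)*theta is as close as possible to pi/2, i.e. j = round(pi/(4*theta) - 1/2).
pi/(4*theta) - 1/2 = 70.5847
(For comparison, the common estimate pi/4 * sqrt(N/k) = 71.0861; the exact maximiser is used here.)
Optimal iterations = 71

71


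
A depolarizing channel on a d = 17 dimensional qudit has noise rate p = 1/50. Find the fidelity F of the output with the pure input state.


F = (1-p) + p/d
= (1 - 0.0200) + 0.0200/17
= 0.9800 + 0.0012
= 0.9812

0.9812


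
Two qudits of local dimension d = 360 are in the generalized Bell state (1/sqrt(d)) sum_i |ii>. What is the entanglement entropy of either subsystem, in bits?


For a maximally entangled state in d x d:
S = log2(d) = log2(360)
= 8.4919

8.4919


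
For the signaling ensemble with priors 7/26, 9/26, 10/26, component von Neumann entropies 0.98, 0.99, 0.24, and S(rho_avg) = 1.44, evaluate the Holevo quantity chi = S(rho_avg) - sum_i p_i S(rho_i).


chi = S(rho) - sum_i p_i * S(rho_i)
Weighted entropy = 7/26 * 0.98 + 9/26 * 0.99 + 10/26 * 0.24
= 0.6988
chi = 1.44 - 0.6988
= 0.7412

0.7412


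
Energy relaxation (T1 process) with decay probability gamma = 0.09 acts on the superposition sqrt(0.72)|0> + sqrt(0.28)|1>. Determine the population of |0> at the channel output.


For amplitude damping with parameter gamma on state sqrt(a)|0> + sqrt(b)|1>:
alpha^2 = 0.72, beta^2 = 0.28
P(|0>) = alpha^2 + gamma * beta^2
= 0.72 + 0.09 * 0.28
= 0.72 + 0.0252
= 0.7452

0.7452


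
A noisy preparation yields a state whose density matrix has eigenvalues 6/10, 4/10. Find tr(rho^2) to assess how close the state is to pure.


tr(rho^2) = sum of eigenvalues squared
= (6/10)^2 + (4/10)^2
= (36 + 16) / 100
= 52/100
= 0.5200

0.5200


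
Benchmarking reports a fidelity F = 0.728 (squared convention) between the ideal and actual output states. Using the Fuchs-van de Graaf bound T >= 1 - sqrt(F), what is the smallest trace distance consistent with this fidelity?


Fuchs-van de Graaf (squared-fidelity convention): 1 - sqrt(F) <= T <= sqrt(1 - F).
Lower bound: T >= 1 - sqrt(F)
sqrt(F) = sqrt(0.728) = 0.8532
T >= 1 - 0.8532
T >= 0.1468

0.1468


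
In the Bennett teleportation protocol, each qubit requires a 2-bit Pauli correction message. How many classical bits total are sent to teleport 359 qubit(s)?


Quantum teleportation requires 2 classical bits per qubit teleported.
359 qubit(s) -> 2 * 359 = 718 classical bits

718


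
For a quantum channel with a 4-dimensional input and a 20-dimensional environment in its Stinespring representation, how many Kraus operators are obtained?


Tracing out the environment in an orthonormal basis {|i>_E} gives Kraus operators K_i = <i|_E U |0>_E.
Number of Kraus operators = dim(H_env) = d_env
= 20

20


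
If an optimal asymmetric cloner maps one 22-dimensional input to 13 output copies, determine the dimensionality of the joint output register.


Output space = H^(tensor 13) where dim(H) = 22
dim = 22^13
= 484 (after 2 factors)
= 10648 (after 3 factors)
= 234256 (after 4 factors)
= 5153632 (after 5 factors)
= 113379904 (after 6 factors)
= 2494357888 (after 7 factors)
= 54875873536 (after 8 factors)
= 1207269217792 (after 9 factors)
= 26559922791424 (after 10 factors)
= 584318301411328 (after 11 factors)
= 12855002631049216 (after 12 factors)
= 282810057883082752 (after 13 factors)
= 282810057883082752

282810057883082752


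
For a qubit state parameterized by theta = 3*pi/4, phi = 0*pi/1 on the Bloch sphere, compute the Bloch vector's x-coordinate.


theta = 2.3562, phi = 0.0000
r_x = sin(theta)*cos(phi) = 0.7071 * 1.0000
r_x = 0.7071

0.7071


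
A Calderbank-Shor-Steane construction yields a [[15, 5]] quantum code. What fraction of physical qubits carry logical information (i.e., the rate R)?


Code rate R = k/n
= 5/15
= 0.3333

0.3333


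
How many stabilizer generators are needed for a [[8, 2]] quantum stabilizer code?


For an [[n,k]] stabilizer code:
Number of stabilizer generators = n - k
= 8 - 2
= 6

6


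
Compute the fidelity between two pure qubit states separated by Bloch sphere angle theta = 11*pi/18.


For states separated by angle theta on Bloch sphere:
F = cos^2(theta/2)
theta = 11*pi/18 = 1.9199
theta/2 = 0.9599
cos(theta/2) = 0.5736
F = 0.3290

0.3290
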